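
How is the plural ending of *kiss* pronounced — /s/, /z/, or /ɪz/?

/ɪz/

The stem *kiss* ends in a sibilant (/s, z, ʃ, ʒ, tʃ, dʒ/).
The plural suffix surfaces as /ɪz/ after sibilants, /s/ after other voiceless consonants, and /z/ after other voiced sounds.
So the plural -s on *kiss* is pronounced /ɪz/.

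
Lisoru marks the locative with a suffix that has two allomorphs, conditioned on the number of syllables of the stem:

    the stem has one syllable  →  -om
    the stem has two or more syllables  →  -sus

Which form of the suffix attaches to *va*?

-om

*va* has one syllable, so the suffix is -om.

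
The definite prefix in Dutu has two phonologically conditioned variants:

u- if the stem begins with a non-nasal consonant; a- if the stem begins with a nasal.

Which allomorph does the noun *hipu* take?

*hipu*: first consonant = /h/, non-nasal → u-.

u-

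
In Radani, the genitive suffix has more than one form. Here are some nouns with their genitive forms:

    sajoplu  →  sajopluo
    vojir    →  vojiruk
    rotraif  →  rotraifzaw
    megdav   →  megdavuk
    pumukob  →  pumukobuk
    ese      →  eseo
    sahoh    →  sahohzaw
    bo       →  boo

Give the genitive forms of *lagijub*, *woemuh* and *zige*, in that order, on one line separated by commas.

lagijubuk, woemuhzaw, zigeo

The suffix is conditioned by the final sound: -zaw when the stem ends in a voiceless consonant (*rotraif*, *sahoh*); -uk when the stem ends in a voiced consonant (*vojir*, *megdav*, *pumukob*); -o when the stem ends in a vowel (*sajoplu*, *ese*, *bo*).
*lagijub* — final sound /b/ (a voiced consonant) → -uk → *lagijubuk*.
The final sound of *woemuh* is /h/, which is a voiceless consonant, so the suffix is -zaw, giving *woemuhzaw*.
*zige* — final sound /e/ (a vowel) → -o → *zigeo*.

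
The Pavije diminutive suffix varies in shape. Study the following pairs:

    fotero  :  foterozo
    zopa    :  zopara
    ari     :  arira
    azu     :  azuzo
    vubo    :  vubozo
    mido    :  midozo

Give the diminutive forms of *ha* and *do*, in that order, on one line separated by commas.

The alternation tracks the last vowel of the stem — -zo when the last vowel of the stem is a rounded vowel (*fotero*, *azu*, *vubo*, *mido*); -ra when the last vowel of the stem is an unrounded vowel (*zopa*, *ari*).
*ha* — last vowel /a/ (an unrounded vowel) → -ra → *hara*.
The last vowel of *do* is /o/, which is a rounded vowel, so the suffix is -zo, giving *dozo*.

hara, dozo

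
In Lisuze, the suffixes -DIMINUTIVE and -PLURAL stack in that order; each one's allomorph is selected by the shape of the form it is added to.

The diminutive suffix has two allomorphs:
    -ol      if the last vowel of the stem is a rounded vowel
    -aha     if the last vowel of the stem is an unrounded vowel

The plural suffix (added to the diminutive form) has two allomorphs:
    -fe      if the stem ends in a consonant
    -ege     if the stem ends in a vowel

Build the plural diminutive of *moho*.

mohoolfe

The last vowel of *moho* is /o/, which is a rounded vowel, so the diminutive suffix is -ol, giving *mohool*.
Since the final sound of the diminutive form *mohool* is /l/ (a consonant), it takes -fe, giving *mohoolfe*.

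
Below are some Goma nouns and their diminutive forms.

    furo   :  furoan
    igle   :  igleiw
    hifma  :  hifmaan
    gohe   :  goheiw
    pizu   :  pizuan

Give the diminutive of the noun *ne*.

Looking at the last vowel of each stem: -iw when the last vowel of the stem is a front vowel (*igle*, *gohe*); -an when the last vowel of the stem is a back vowel (*furo*, *hifma*, *pizu*).
Since the last vowel of *ne* is /e/ (a front vowel), it takes -iw, giving *neiw*.

neiw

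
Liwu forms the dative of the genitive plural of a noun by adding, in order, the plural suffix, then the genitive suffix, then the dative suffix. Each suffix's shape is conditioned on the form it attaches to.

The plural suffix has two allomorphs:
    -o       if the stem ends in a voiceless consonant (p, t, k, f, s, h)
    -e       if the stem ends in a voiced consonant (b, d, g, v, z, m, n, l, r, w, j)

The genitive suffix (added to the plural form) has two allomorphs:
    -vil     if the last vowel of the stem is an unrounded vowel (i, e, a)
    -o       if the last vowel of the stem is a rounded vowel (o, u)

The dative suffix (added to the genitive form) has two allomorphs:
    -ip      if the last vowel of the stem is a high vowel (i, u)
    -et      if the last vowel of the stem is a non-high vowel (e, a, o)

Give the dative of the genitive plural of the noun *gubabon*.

*gubabon*: final consonant = /n/, voiced → -e → *gubabone*.
The plural form *gubabone*: last vowel = /e/, an unrounded vowel → -vil → *gubabonevil*.
The genitive form *gubabonevil* — last vowel /i/ (a high vowel) → -ip → *gubabonevilip*.

gubabonevilip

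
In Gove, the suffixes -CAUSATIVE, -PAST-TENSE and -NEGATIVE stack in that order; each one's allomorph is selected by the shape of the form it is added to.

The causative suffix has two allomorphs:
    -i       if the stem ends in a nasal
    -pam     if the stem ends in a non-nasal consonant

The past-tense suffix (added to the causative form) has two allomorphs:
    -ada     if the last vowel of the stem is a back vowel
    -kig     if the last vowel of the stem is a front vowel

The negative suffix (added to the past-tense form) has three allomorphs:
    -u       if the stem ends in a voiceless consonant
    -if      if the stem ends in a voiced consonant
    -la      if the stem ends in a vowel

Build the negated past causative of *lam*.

lamikigif

Since the final consonant of *lam* is /m/ (a nasal), it takes -i, giving *lami*.
The last vowel of the causative form *lami* is /i/, which is a front vowel, so the past-tense suffix is -kig, giving *lamikig*.
The past-tense form *lamikig*: final sound = /g/, a voiced consonant → -if → *lamikigif*.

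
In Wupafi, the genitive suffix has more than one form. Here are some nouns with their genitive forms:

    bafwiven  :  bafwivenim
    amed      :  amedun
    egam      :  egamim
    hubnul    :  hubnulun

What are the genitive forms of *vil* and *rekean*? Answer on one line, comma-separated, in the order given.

The alternation tracks the final consonant of the stem — -im when the stem ends in a nasal (*bafwiven*, *egam*); -un when the stem ends in a non-nasal consonant (*amed*, *hubnul*).
*vil* — final consonant /l/ (non-nasal) → -un → *vilun*.
*rekean* — final consonant /n/ (a nasal) → -im → *rekeanim*.

vilun, rekeanim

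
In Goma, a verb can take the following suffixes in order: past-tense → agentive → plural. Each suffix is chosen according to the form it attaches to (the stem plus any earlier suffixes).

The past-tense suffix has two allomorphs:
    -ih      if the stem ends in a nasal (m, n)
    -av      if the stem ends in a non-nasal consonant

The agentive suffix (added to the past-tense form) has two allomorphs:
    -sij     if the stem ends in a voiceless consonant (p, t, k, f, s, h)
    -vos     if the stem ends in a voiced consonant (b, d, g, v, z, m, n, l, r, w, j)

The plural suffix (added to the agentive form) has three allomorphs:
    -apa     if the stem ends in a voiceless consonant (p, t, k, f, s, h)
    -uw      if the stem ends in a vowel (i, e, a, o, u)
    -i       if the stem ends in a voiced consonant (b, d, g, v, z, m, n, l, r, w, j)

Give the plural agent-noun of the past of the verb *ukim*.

Since the final consonant of *ukim* is /m/ (a nasal), it takes -ih, giving *ukimih*.
The past-tense form *ukimih*: final consonant = /h/, voiceless → -sij → *ukimihsij*.
The agentive form *ukimihsij*: final sound = /j/, a voiced consonant → -i → *ukimihsiji*.

ukimihsiji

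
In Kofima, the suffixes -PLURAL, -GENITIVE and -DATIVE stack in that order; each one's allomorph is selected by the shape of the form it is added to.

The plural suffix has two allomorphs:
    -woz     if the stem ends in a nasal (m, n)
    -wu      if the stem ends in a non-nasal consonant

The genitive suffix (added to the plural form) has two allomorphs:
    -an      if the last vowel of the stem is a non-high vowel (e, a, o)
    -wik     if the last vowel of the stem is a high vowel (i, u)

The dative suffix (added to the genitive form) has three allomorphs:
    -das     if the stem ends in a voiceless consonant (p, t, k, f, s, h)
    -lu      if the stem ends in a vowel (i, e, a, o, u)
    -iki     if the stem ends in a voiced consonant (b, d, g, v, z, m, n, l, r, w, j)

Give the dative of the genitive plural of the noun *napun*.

Since the final consonant of *napun* is /n/ (a nasal), it takes -woz, giving *napunwoz*.
Since the last vowel of the plural form *napunwoz* is /o/ (a non-high vowel), it takes -an, giving *napunwozan*.
The genitive form *napunwozan*: final sound = /n/, a voiced consonant → -iki → *napunwozaniki*.

napunwozaniki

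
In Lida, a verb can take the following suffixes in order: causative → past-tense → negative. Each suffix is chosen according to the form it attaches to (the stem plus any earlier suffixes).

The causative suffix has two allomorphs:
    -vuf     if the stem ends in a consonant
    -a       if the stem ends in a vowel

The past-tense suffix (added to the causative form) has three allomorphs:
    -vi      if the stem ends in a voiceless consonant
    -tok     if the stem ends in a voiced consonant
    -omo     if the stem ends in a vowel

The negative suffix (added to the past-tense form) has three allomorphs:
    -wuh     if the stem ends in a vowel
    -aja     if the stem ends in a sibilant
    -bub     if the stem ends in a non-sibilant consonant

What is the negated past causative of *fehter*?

*fehter*: final sound = /r/, a consonant → -vuf → *fehtervuf*.
The final sound of the causative form *fehtervuf* is /f/, which is a voiceless consonant, so the past-tense suffix is -vi, giving *fehtervufvi*.
Since the final sound of the past-tense form *fehtervufvi* is /i/ (a vowel), it takes -wuh, giving *fehtervufviwuh*.

fehtervufviwuh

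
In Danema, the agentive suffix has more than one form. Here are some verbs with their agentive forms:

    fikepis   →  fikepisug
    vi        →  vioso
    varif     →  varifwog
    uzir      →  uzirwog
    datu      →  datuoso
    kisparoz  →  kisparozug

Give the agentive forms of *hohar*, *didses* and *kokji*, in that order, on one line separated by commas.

Looking at the final sound of each stem: -ug when the stem ends in a sibilant (*fikepis*, *kisparoz*); -wog when the stem ends in a non-sibilant consonant (*varif*, *uzir*); -oso when the stem ends in a vowel (*vi*, *datu*).
*hohar*: final sound = /r/, a non-sibilant consonant → -wog → *hoharwog*.
*didses* — final sound /s/ (a sibilant) → -ug → *didsesug*.
The final sound of *kokji* is /i/, which is a vowel, so the suffix is -oso, giving *kokjioso*.

hoharwog, didsesug, kokjioso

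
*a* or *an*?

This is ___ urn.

The indefinite article is chosen by the initial *sound* of the following word, not its spelling.
*urn* begins with the sound /ɜr/ (u pronounced /ɜr/) — a vowel sound.
So the article is *an*: This is an urn.

an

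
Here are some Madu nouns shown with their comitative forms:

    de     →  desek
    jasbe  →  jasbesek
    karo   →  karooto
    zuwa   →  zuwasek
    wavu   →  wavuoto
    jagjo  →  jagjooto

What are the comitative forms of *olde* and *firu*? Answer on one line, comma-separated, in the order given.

The pattern is rounding harmony: -oto when the last vowel of the stem is a rounded vowel (*karo*, *wavu*, *jagjo*); -sek when the last vowel of the stem is an unrounded vowel (*de*, *jasbe*, *zuwa*).
*olde*: last vowel = /e/, an unrounded vowel → -sek → *oldesek*.
Since the last vowel of *firu* is /u/ (a rounded vowel), it takes -oto, giving *firuoto*.

oldesek, firuoto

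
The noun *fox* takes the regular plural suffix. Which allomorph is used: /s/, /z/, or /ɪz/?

/ɪz/

The stem *fox* ends in a sibilant (/s, z, ʃ, ʒ, tʃ, dʒ/).
The plural suffix surfaces as /ɪz/ after sibilants, /s/ after other voiceless consonants, and /z/ after other voiced sounds.
So the plural -s on *fox* is pronounced /ɪz/.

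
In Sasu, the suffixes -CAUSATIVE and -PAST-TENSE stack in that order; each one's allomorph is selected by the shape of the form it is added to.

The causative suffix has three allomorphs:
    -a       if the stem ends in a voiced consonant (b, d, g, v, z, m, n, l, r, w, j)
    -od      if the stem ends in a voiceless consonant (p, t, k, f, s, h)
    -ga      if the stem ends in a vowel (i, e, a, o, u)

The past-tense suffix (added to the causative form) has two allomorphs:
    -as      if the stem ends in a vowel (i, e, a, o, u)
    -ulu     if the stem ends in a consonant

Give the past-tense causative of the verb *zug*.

zugaas

*zug*: final sound = /g/, a voiced consonant → -a → *zuga*.
Since the final sound of the causative form *zuga* is /a/ (a vowel), it takes -as, giving *zugaas*.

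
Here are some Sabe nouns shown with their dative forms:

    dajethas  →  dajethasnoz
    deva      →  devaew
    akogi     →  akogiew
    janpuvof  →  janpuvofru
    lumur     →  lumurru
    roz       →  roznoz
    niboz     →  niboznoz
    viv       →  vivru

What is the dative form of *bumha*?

The pattern is sibilance of the final sound: -noz when the stem ends in a sibilant (*dajethas*, *roz*, *niboz*); -ru when the stem ends in a non-sibilant consonant (*janpuvof*, *lumur*, *viv*); -ew when the stem ends in a vowel (*deva*, *akogi*).
*bumha* — final sound /a/ (a vowel) → -ew → *bumhaew*.

bumhaew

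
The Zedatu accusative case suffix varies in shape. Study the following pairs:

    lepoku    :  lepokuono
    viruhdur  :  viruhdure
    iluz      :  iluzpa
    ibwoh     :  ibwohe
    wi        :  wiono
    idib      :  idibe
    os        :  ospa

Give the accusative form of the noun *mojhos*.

Looking at the final sound of each stem: -pa when the stem ends in a sibilant (*iluz*, *os*); -e when the stem ends in a non-sibilant consonant (*viruhdur*, *ibwoh*, *idib*); -ono when the stem ends in a vowel (*lepoku*, *wi*).
The final sound of *mojhos* is /s/, which is a sibilant, so the suffix is -pa, giving *mojhospa*.

mojhospa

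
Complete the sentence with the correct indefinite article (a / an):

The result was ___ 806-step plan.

The indefinite article is chosen by the initial *sound* of the following word, not its spelling.
The number *806* is spoken "eight hundred …", beginning with /eɪt/ — a vowel sound.
So the article is *an*: The result was an 806-step plan.

an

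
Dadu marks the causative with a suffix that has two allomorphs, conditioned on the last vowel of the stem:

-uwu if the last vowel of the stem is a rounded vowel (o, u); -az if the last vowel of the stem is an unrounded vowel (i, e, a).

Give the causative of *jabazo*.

*jabazo*: last vowel = /o/, a rounded vowel → -uwu → *jabazouwu*.

jabazouwu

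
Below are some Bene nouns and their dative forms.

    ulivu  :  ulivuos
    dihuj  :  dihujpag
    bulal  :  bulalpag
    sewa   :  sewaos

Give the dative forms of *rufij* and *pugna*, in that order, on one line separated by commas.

The alternation tracks the final sound of the stem — -pag when the stem ends in a consonant (*dihuj*, *bulal*); -os when the stem ends in a vowel (*ulivu*, *sewa*).
Since the final sound of *rufij* is /j/ (a consonant), it takes -pag, giving *rufijpag*.
The final sound of *pugna* is /a/, which is a vowel, so the suffix is -os, giving *pugnaos*.

rufijpag, pugnaos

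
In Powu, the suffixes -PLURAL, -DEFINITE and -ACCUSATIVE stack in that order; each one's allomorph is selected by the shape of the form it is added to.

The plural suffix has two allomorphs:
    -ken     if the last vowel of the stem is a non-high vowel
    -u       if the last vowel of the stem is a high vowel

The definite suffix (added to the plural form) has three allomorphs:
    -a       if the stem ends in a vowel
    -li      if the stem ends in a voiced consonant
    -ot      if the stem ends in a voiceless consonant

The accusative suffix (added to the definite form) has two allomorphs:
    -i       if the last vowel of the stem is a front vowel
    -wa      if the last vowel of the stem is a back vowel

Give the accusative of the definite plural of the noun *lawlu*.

lawluuawa

*lawlu*: last vowel = /u/, a high vowel → -u → *lawluu*.
The plural form *lawluu*: final sound = /u/, a vowel → -a → *lawluua*.
The definite form *lawluua*: last vowel = /a/, a back vowel → -wa → *lawluuawa*.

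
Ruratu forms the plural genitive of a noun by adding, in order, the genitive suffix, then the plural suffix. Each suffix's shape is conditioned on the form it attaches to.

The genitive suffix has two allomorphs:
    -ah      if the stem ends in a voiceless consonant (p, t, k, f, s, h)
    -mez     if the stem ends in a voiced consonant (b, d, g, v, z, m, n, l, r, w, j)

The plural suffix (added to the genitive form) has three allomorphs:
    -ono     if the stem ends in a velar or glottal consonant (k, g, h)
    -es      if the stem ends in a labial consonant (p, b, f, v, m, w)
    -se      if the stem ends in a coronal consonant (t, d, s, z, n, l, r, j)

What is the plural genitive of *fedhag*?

Since the final consonant of *fedhag* is /g/ (voiced), it takes -mez, giving *fedhagmez*.
The genitive form *fedhagmez* — final consonant /z/ (coronal) → -se → *fedhagmezse*.

fedhagmezse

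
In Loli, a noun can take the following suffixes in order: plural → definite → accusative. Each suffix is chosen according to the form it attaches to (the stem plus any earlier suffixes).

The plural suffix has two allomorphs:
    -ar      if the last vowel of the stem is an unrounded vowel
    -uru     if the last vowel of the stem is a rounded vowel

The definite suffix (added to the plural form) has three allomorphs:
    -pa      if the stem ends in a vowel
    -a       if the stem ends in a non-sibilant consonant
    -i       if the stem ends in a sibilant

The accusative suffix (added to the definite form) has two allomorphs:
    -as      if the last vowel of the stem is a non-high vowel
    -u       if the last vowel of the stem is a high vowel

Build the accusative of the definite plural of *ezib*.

*ezib*: last vowel = /i/, an unrounded vowel → -ar → *ezibar*.
Since the final sound of the plural form *ezibar* is /r/ (a non-sibilant consonant), it takes -a, giving *ezibara*.
The definite form *ezibara*: last vowel = /a/, a non-high vowel → -as → *ezibaraas*.

ezibaraas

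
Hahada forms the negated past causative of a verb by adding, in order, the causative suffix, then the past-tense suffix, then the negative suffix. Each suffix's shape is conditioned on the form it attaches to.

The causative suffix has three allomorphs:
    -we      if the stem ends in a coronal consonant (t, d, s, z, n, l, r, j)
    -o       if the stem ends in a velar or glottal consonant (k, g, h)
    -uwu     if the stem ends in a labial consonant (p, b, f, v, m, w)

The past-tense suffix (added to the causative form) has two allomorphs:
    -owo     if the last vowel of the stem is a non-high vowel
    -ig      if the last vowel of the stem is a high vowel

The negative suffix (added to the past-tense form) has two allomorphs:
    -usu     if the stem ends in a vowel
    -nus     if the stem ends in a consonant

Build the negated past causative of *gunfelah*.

gunfelahoowousu

*gunfelah* — final consonant /h/ (velar/glottal) → -o → *gunfelaho*.
Since the last vowel of the causative form *gunfelaho* is /o/ (a non-high vowel), it takes -owo, giving *gunfelahoowo*.
The final sound of the past-tense form *gunfelahoowo* is /o/, which is a vowel, so the negative suffix is -usu, giving *gunfelahoowousu*.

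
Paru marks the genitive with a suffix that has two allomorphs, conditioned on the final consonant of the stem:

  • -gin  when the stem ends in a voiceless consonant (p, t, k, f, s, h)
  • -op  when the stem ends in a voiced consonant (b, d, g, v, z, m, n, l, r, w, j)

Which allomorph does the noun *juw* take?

-op

The final consonant of *juw* is /w/, which is voiced, so the suffix is -op.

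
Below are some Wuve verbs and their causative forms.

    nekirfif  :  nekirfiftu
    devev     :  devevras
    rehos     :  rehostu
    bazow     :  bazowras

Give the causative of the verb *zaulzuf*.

Looking at the final consonant of each stem: -tu when the stem ends in a voiceless consonant (*nekirfif*, *rehos*); -ras when the stem ends in a voiced consonant (*devev*, *bazow*).
*zaulzuf* — final consonant /f/ (voiceless) → -tu → *zaulzuftu*.

zaulzuftu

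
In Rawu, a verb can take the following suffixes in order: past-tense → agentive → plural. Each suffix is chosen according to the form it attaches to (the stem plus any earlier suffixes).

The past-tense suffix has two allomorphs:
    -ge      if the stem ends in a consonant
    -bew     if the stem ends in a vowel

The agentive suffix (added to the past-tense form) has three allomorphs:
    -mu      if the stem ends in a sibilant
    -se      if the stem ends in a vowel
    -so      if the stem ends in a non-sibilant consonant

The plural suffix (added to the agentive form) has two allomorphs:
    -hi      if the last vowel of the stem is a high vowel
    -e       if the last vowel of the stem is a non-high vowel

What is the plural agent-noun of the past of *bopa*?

*bopa* — final sound /a/ (a vowel) → -bew → *bopabew*.
The past-tense form *bopabew* — final sound /w/ (a non-sibilant consonant) → -so → *bopabewso*.
The agentive form *bopabewso* — last vowel /o/ (a non-high vowel) → -e → *bopabewsoe*.

bopabewsoe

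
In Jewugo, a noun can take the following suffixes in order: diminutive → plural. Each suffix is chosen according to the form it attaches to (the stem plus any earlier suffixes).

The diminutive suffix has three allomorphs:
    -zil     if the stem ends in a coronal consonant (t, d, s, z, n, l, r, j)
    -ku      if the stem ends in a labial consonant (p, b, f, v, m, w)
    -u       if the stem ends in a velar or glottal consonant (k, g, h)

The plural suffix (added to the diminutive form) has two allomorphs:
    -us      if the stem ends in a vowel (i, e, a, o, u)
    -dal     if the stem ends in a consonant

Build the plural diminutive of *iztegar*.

*iztegar*: final consonant = /r/, coronal → -zil → *iztegarzil*.
The diminutive form *iztegarzil* — final sound /l/ (a consonant) → -dal → *iztegarzildal*.

iztegarzildal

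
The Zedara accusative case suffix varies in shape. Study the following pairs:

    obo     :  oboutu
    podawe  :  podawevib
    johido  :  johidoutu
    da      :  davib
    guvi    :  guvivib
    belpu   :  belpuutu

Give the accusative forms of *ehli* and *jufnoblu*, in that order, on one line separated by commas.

Looking at the last vowel of each stem: -utu when the last vowel of the stem is a rounded vowel (*obo*, *johido*, *belpu*); -vib when the last vowel of the stem is an unrounded vowel (*podawe*, *da*, *guvi*).
*ehli*: last vowel = /i/, an unrounded vowel → -vib → *ehlivib*.
The last vowel of *jufnoblu* is /u/, which is a rounded vowel, so the suffix is -utu, giving *jufnobluutu*.

ehlivib, jufnobluutu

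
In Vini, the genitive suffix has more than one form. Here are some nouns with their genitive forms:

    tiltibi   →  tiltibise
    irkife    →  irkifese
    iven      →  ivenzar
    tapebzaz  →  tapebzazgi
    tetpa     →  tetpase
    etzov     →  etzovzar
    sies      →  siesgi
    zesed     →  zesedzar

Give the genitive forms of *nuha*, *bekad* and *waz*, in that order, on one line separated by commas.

nuhase, bekadzar, wazgi

The alternation tracks the final sound of the stem — -gi when the stem ends in a sibilant (*tapebzaz*, *sies*); -zar when the stem ends in a non-sibilant consonant (*iven*, *etzov*, *zesed*); -se when the stem ends in a vowel (*tiltibi*, *irkife*, *tetpa*).
Since the final sound of *nuha* is /a/ (a vowel), it takes -se, giving *nuhase*.
Since the final sound of *bekad* is /d/ (a non-sibilant consonant), it takes -zar, giving *bekadzar*.
*waz*: final sound = /z/, a sibilant → -gi → *wazgi*.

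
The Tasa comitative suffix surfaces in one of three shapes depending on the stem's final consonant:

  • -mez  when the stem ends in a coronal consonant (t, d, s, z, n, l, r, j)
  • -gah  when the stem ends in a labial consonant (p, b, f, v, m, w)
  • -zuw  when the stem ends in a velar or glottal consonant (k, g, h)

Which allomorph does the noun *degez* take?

-mez

*degez* — final consonant /z/ (coronal) → -mez.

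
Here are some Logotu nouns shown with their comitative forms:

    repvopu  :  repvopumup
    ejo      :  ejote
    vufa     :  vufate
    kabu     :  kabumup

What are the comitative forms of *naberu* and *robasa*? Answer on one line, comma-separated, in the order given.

naberumup, robasate

The alternation tracks the last vowel of the stem — -mup when the last vowel of the stem is a high vowel (*repvopu*, *kabu*); -te when the last vowel of the stem is a non-high vowel (*ejo*, *vufa*).
The last vowel of *naberu* is /u/, which is a high vowel, so the suffix is -mup, giving *naberumup*.
*robasa*: last vowel = /a/, a non-high vowel → -te → *robasate*.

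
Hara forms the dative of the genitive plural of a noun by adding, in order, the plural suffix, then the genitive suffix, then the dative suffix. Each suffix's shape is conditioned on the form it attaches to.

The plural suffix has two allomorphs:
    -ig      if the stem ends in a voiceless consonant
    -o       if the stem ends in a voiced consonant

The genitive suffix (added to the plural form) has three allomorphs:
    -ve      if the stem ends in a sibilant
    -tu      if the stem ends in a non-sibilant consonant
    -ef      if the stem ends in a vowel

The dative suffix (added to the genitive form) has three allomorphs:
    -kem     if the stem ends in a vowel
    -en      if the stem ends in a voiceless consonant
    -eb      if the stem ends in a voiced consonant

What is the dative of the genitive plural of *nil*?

niloefen

*nil*: final consonant = /l/, voiced → -o → *nilo*.
The plural form *nilo* — final sound /o/ (a vowel) → -ef → *niloef*.
The genitive form *niloef*: final sound = /f/, a voiceless consonant → -en → *niloefen*.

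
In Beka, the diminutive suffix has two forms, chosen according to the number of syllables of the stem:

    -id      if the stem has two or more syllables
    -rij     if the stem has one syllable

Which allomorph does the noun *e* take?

-rij

*e* (one syllable) → -rij.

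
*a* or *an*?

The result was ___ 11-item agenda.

an

The indefinite article is chosen by the initial *sound* of the following word, not its spelling.
The number *11* is spoken "eleven", beginning with /ɪˈlɛvən/ — a vowel sound.
So the article is *an*: The result was an 11-item agenda.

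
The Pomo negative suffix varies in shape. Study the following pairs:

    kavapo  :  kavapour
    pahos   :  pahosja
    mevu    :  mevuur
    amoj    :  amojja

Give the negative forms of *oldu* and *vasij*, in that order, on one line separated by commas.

olduur, vasijja

The pattern is consonant vs. vowel: -ja when the stem ends in a consonant (*pahos*, *amoj*); -ur when the stem ends in a vowel (*kavapo*, *mevu*).
*oldu* — final sound /u/ (a vowel) → -ur → *olduur*.
*vasij* — final sound /j/ (a consonant) → -ja → *vasijja*.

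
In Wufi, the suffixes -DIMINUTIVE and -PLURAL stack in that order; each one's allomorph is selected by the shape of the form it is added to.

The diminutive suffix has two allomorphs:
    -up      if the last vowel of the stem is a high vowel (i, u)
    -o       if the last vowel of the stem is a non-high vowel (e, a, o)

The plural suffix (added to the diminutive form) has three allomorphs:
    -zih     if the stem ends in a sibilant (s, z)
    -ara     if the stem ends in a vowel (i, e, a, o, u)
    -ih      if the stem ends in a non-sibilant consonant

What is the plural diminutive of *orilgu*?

*orilgu*: last vowel = /u/, a high vowel → -up → *orilguup*.
Since the final sound of the diminutive form *orilguup* is /p/ (a non-sibilant consonant), it takes -ih, giving *orilguupih*.

orilguupih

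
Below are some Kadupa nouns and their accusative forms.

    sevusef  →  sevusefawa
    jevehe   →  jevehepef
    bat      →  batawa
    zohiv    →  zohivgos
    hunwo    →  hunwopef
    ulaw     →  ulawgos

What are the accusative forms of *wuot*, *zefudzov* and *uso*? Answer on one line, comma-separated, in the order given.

wuotawa, zefudzovgos, usopef

The suffix is conditioned by the final sound: -awa when the stem ends in a voiceless consonant (*sevusef*, *bat*); -gos when the stem ends in a voiced consonant (*zohiv*, *ulaw*); -pef when the stem ends in a vowel (*jevehe*, *hunwo*).
The final sound of *wuot* is /t/, which is a voiceless consonant, so the suffix is -awa, giving *wuotawa*.
*zefudzov*: final sound = /v/, a voiced consonant → -gos → *zefudzovgos*.
*uso* — final sound /o/ (a vowel) → -pef → *usopef*.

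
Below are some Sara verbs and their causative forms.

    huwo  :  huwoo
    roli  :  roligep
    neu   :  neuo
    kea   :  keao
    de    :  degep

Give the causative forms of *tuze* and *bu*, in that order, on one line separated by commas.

The suffix is conditioned by the last vowel: -gep when the last vowel of the stem is a front vowel (*roli*, *de*); -o when the last vowel of the stem is a back vowel (*huwo*, *neu*, *kea*).
The last vowel of *tuze* is /e/, which is a front vowel, so the suffix is -gep, giving *tuzegep*.
*bu*: last vowel = /u/, a back vowel → -o → *buo*.

tuzegep, buo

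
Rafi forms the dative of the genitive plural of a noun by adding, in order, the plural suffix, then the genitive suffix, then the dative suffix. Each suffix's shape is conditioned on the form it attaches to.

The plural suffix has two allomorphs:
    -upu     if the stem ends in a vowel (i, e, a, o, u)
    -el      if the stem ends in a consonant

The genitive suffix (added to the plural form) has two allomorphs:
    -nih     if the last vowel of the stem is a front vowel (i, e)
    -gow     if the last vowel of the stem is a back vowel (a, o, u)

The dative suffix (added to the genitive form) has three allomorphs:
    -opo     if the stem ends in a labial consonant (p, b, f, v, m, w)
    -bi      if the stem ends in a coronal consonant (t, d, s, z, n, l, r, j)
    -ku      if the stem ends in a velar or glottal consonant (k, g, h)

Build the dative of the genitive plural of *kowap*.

*kowap*: final sound = /p/, a consonant → -el → *kowapel*.
The plural form *kowapel* — last vowel /e/ (a front vowel) → -nih → *kowapelnih*.
The final consonant of the genitive form *kowapelnih* is /h/, which is velar/glottal, so the dative suffix is -ku, giving *kowapelnihku*.

kowapelnihku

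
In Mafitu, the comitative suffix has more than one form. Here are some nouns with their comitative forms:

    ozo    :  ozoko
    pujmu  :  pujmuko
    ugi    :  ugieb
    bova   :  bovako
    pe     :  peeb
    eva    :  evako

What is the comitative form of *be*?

beeb

Looking at the last vowel of each stem: -eb when the last vowel of the stem is a front vowel (*ugi*, *pe*); -ko when the last vowel of the stem is a back vowel (*ozo*, *pujmu*, *bova*, *eva*).
*be*: last vowel = /e/, a front vowel → -eb → *beeb*.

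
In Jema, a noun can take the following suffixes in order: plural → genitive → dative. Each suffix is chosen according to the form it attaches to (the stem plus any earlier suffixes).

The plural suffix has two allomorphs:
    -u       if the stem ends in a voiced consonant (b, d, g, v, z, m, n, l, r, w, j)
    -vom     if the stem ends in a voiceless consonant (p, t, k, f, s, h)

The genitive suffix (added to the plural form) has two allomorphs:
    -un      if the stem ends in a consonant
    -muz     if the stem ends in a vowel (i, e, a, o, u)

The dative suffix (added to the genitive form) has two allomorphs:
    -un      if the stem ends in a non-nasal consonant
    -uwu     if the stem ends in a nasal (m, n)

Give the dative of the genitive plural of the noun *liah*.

liahvomunuwu

The final consonant of *liah* is /h/, which is voiceless, so the plural suffix is -vom, giving *liahvom*.
Since the final sound of the plural form *liahvom* is /m/ (a consonant), it takes -un, giving *liahvomun*.
The genitive form *liahvomun* — final consonant /n/ (a nasal) → -uwu → *liahvomunuwu*.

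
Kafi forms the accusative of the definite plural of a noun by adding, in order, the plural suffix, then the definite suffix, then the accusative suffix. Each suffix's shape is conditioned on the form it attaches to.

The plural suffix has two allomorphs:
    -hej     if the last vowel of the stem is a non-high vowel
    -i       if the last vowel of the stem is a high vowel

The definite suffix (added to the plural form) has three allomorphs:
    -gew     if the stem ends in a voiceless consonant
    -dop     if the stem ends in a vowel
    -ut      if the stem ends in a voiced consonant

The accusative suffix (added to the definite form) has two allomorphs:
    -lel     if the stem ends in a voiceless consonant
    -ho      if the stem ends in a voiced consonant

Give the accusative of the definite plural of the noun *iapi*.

iapiidoplel

*iapi* — last vowel /i/ (a high vowel) → -i → *iapii*.
Since the final sound of the plural form *iapii* is /i/ (a vowel), it takes -dop, giving *iapiidop*.
Since the final consonant of the definite form *iapiidop* is /p/ (voiceless), it takes -lel, giving *iapiidoplel*.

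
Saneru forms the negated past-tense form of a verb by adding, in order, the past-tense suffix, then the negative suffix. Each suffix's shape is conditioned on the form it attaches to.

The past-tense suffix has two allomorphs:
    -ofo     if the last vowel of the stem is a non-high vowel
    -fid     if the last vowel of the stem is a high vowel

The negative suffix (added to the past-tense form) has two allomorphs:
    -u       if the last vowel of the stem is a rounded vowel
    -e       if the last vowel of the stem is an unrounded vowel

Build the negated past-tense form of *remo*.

remoofou

The last vowel of *remo* is /o/, which is a non-high vowel, so the past-tense suffix is -ofo, giving *remoofo*.
The last vowel of the past-tense form *remoofo* is /o/, which is a rounded vowel, so the negative suffix is -u, giving *remoofou*.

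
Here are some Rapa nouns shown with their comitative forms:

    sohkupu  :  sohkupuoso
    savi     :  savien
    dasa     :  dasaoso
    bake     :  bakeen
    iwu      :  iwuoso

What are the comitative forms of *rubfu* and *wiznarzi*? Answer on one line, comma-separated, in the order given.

rubfuoso, wiznarzien

The suffix is conditioned by the last vowel: -en when the last vowel of the stem is a front vowel (*savi*, *bake*); -oso when the last vowel of the stem is a back vowel (*sohkupu*, *dasa*, *iwu*).
*rubfu*: last vowel = /u/, a back vowel → -oso → *rubfuoso*.
*wiznarzi* — last vowel /i/ (a front vowel) → -en → *wiznarzien*.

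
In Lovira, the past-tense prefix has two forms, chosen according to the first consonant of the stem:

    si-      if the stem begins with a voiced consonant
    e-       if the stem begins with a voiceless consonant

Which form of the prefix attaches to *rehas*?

The first consonant of *rehas* is /r/, which is voiced, so the prefix is si-.

si-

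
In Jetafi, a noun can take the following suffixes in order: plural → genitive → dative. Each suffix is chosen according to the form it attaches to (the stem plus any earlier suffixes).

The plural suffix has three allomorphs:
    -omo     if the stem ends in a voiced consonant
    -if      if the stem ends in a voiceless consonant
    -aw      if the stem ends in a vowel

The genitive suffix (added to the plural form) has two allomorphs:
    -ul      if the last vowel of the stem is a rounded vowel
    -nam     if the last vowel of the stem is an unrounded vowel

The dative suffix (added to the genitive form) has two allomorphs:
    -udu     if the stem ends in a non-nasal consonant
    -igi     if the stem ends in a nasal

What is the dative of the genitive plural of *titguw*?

Since the final sound of *titguw* is /w/ (a voiced consonant), it takes -omo, giving *titguwomo*.
The last vowel of the plural form *titguwomo* is /o/, which is a rounded vowel, so the genitive suffix is -ul, giving *titguwomoul*.
The genitive form *titguwomoul*: final consonant = /l/, non-nasal → -udu → *titguwomouludu*.

titguwomouludu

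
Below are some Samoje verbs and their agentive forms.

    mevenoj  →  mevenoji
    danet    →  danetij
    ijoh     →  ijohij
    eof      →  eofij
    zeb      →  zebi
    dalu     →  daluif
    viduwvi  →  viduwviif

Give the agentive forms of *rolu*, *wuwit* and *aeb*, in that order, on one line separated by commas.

Looking at the final sound of each stem: -ij when the stem ends in a voiceless consonant (*danet*, *ijoh*, *eof*); -i when the stem ends in a voiced consonant (*mevenoj*, *zeb*); -if when the stem ends in a vowel (*dalu*, *viduwvi*).
Since the final sound of *rolu* is /u/ (a vowel), it takes -if, giving *roluif*.
*wuwit*: final sound = /t/, a voiceless consonant → -ij → *wuwitij*.
*aeb* — final sound /b/ (a voiced consonant) → -i → *aebi*.

roluif, wuwitij, aebi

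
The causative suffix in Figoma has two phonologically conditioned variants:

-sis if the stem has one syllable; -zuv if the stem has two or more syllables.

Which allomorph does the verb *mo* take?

With one syllable, *mo* takes -sis.

-sis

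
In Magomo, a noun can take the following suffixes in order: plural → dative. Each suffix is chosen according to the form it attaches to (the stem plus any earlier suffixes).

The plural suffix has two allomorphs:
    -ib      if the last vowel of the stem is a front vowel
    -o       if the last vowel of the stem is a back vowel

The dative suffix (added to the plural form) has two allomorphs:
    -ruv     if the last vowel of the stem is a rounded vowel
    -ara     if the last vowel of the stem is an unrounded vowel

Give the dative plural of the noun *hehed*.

hehedibara

*hehed*: last vowel = /e/, a front vowel → -ib → *hehedib*.
The plural form *hehedib*: last vowel = /i/, an unrounded vowel → -ara → *hehedibara*.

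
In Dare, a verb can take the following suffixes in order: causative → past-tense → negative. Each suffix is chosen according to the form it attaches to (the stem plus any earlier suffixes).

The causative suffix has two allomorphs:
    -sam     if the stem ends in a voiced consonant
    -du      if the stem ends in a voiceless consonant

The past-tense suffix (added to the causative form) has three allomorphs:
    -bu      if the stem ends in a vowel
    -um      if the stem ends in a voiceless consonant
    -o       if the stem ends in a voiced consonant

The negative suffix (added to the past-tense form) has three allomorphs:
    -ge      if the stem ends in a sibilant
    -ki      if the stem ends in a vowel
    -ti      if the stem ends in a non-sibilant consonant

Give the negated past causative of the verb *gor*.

The final consonant of *gor* is /r/, which is voiced, so the causative suffix is -sam, giving *gorsam*.
Since the final sound of the causative form *gorsam* is /m/ (a voiced consonant), it takes -o, giving *gorsamo*.
The past-tense form *gorsamo*: final sound = /o/, a vowel → -ki → *gorsamoki*.

gorsamoki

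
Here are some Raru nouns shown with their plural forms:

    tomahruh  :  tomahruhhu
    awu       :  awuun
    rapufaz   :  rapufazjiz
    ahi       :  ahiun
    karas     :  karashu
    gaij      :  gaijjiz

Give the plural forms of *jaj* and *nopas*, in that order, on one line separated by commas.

jajjiz, nopashu

The alternation tracks the final sound of the stem — -hu when the stem ends in a voiceless consonant (*tomahruh*, *karas*); -jiz when the stem ends in a voiced consonant (*rapufaz*, *gaij*); -un when the stem ends in a vowel (*awu*, *ahi*).
Since the final sound of *jaj* is /j/ (a voiced consonant), it takes -jiz, giving *jajjiz*.
*nopas*: final sound = /s/, a voiceless consonant → -hu → *nopashu*.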